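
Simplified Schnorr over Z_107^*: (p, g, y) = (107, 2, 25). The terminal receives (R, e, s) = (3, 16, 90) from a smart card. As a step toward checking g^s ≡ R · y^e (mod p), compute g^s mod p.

35

Squares mod 107: 2^1≡2, 2^2≡4, 2^4≡16, 2^8≡42, 2^16≡52, 2^32≡29, 2^64≡92
90 = 64 + 16 + 8 + 2, so 2^90 ≡ 92·52·42·4 ≡ 35 (mod 107)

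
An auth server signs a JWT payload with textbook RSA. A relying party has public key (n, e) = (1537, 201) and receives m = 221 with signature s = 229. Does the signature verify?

s^2 ≡ 229^2 = 52441 ≡ 183
s^4 ≡ 183^2 = 33489 ≡ 1212
s^8 ≡ 1212^2 = 1468944 ≡ 1109
s^16 ≡ 1109^2 = 1229881 ≡ 281
s^32 ≡ 281^2 = 78961 ≡ 574
s^64 ≡ 574^2 = 329476 ≡ 558
s^128 ≡ 558^2 = 311364 ≡ 890
201 = 128 + 64 + 8 + 1, so s^201 ≡ 890·558·1109·229 ≡ 221 (mod 1537)
221 = m, so the signature checks out.

verifies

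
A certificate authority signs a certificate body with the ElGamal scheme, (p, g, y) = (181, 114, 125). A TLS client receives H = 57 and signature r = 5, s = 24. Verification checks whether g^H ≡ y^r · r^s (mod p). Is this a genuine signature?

genuine

Left side g^H mod p:
Squares mod 181: 114^1≡114, 114^2≡145, 114^4≡29, 114^8≡117, 114^16≡114, 114^32≡145
57 = 32 + 16 + 8 + 1, so 114^57 ≡ 145·114·117·114 ≡ 135 (mod 181)
Right side y^r · r^s mod p:
Squares mod 181: 125^1≡125, 125^2≡59, 125^4≡42
5 = 4 + 1, so 125^5 ≡ 42·125 ≡ 1 (mod 181)
Squares mod 181: 5^1≡5, 5^2≡25, 5^4≡82, 5^8≡27, 5^16≡5
24 = 16 + 8, so 5^24 ≡ 5·27 ≡ 135 (mod 181)
1·135 = 135 ≡ 135 (mod 181)
135 ≡ 135 (mod 181), so the signature is genuine.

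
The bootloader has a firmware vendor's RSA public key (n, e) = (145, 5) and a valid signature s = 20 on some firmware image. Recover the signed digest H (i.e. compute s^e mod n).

Squares mod 145: s^1≡20, s^2≡110, s^4≡65
5 = 4 + 1, so s^5 ≡ 65·20 ≡ 140 (mod 145)

140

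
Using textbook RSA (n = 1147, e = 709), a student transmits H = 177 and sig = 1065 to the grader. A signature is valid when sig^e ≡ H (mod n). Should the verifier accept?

sig^2 ≡ 1065^2 = 1134225 ≡ 989
sig^4 ≡ 989^2 = 978121 ≡ 877
sig^8 ≡ 877^2 = 769129 ≡ 639
sig^16 ≡ 639^2 = 408321 ≡ 1136
sig^32 ≡ 1136^2 = 1290496 ≡ 121
sig^64 ≡ 121^2 = 14641 ≡ 877
sig^128 ≡ 877^2 = 769129 ≡ 639
sig^256 ≡ 639^2 = 408321 ≡ 1136
sig^512 ≡ 1136^2 = 1290496 ≡ 121
709 = 512 + 128 + 64 + 4 + 1, so sig^709 ≡ 121·639·877·877·1065 ≡ 177 (mod 1147)
177 = H, so the signature checks out.

accept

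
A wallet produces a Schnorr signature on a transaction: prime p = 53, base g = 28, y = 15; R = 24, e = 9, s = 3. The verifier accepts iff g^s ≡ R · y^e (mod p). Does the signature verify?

g^s mod p:
28^2 = 784 ≡ 42
3 = 2 + 1, so 28^3 ≡ 42·28 ≡ 10 (mod 53)
R · y^e mod p:
15^2 = 225 ≡ 13
15^4 ≡ 13^2 = 169 ≡ 10
15^8 ≡ 10^2 = 100 ≡ 47
9 = 8 + 1, so 15^9 ≡ 47·15 ≡ 16 (mod 53)
24·16 = 384 ≡ 13 (mod 53)
10 ≠ 13; the check fails.

does not verify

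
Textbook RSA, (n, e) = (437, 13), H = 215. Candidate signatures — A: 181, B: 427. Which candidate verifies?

B

Candidate A: 181^2 = 32761 ≡ 423; 181^4 ≡ 423^2 = 178929 ≡ 196; 181^8 ≡ 196^2 = 38416 ≡ 397; 13 = 8 + 4 + 1, so 181^13 ≡ 397·196·181 ≡ 336 (mod 437)
Candidate B: 427^2 = 182329 ≡ 100; 427^4 ≡ 100^2 = 10000 ≡ 386; 427^8 ≡ 386^2 = 148996 ≡ 416; 13 = 8 + 4 + 1, so 427^13 ≡ 416·386·427 ≡ 215 (mod 437)
  → matches H = 215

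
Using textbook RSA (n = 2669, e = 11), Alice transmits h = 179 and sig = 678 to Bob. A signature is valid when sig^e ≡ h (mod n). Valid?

sig^2 ≡ 678^2 = 459684 ≡ 616
sig^4 ≡ 616^2 = 379456 ≡ 458
sig^8 ≡ 458^2 = 209764 ≡ 1582
11 = 8 + 2 + 1, so sig^11 ≡ 1582·616·678 ≡ 179 (mod 2669)
179 = h, so the signature checks out.

yes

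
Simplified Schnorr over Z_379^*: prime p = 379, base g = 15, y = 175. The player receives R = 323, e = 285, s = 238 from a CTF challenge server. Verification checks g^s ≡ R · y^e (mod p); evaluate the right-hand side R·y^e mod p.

310

175^2 = 30625 ≡ 305
175^4 ≡ 305^2 = 93025 ≡ 170
175^8 ≡ 170^2 = 28900 ≡ 96
175^16 ≡ 96^2 = 9216 ≡ 120
175^32 ≡ 120^2 = 14400 ≡ 377
175^64 ≡ 377^2 = 142129 ≡ 4
175^128 ≡ 4^2 = 16
175^256 ≡ 16^2 = 256
285 = 256 + 16 + 8 + 4 + 1, so 175^285 ≡ 256·120·96·170·175 ≡ 8 (mod 379)
R · y^e ≡ 323·8 = 2584 ≡ 310 (mod 379)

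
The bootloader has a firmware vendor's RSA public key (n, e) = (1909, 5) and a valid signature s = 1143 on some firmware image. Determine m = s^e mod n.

s^2 ≡ 1143^2 = 1306449 ≡ 693
s^4 ≡ 693^2 = 480249 ≡ 1090
5 = 4 + 1, so s^5 ≡ 1090·1143 ≡ 1202 (mod 1909)

1202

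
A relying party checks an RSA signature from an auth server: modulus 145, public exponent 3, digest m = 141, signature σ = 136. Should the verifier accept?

σ^3 mod 145 = 141
Since 141 equals the digest 141, verification succeeds.

accept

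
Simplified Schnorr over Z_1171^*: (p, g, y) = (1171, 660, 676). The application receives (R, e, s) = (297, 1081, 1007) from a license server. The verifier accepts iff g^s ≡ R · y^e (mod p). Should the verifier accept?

reject

g^s mod p:
660^2 = 435600 ≡ 1159
660^4 ≡ 1159^2 = 1343281 ≡ 144
660^8 ≡ 144^2 = 20736 ≡ 829
660^16 ≡ 829^2 = 687241 ≡ 1035
660^32 ≡ 1035^2 = 1071225 ≡ 931
660^64 ≡ 931^2 = 866761 ≡ 221
660^128 ≡ 221^2 = 48841 ≡ 830
660^256 ≡ 830^2 = 688900 ≡ 352
660^512 ≡ 352^2 = 123904 ≡ 949
1007 = 512 + 256 + 128 + 64 + 32 + 8 + 4 + 2 + 1, so 660^1007 ≡ 949·352·830·221·931·829·144·1159·660 ≡ 334 (mod 1171)
R · y^e mod p:
676^2 = 456976 ≡ 286
676^4 ≡ 286^2 = 81796 ≡ 997
676^8 ≡ 997^2 = 994009 ≡ 1001
676^16 ≡ 1001^2 = 1002001 ≡ 796
676^32 ≡ 796^2 = 633616 ≡ 105
676^64 ≡ 105^2 = 11025 ≡ 486
676^128 ≡ 486^2 = 236196 ≡ 825
676^256 ≡ 825^2 = 680625 ≡ 274
676^512 ≡ 274^2 = 75076 ≡ 132
676^1024 ≡ 132^2 = 17424 ≡ 1030
1081 = 1024 + 32 + 16 + 8 + 1, so 676^1081 ≡ 1030·105·796·1001·676 ≡ 365 (mod 1171)
297·365 = 108405 ≡ 673 (mod 1171)
334 ≠ 673; the check fails.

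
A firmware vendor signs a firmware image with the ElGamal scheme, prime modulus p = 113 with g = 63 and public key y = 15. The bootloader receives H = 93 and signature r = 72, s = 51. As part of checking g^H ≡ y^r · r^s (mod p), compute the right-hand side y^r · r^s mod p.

26

15^2 = 225 ≡ 112
15^4 ≡ 112^2 = 12544 ≡ 1
15^8 ≡ 1^2 = 1
15^16 ≡ 1^2 = 1
15^32 ≡ 1^2 = 1
15^64 ≡ 1^2 = 1
72 = 64 + 8, so 15^72 ≡ 1·1 ≡ 1 (mod 113)
72^2 = 5184 ≡ 99
72^4 ≡ 99^2 = 9801 ≡ 83
72^8 ≡ 83^2 = 6889 ≡ 109
72^16 ≡ 109^2 = 11881 ≡ 16
72^32 ≡ 16^2 = 256 ≡ 30
51 = 32 + 16 + 2 + 1, so 72^51 ≡ 30·16·99·72 ≡ 26 (mod 113)
y^r · r^s ≡ 1·26 = 26 ≡ 26 (mod 113)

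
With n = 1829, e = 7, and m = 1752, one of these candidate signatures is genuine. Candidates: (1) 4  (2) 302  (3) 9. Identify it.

1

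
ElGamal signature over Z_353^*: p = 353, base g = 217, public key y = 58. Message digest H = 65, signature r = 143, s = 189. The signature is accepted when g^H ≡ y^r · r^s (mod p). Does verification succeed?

fails

Left side g^H mod p:
Squares mod 353: 217^1≡217, 217^2≡140, 217^4≡185, 217^8≡337, 217^16≡256, 217^32≡231, 217^64≡58
65 = 64 + 1, so 217^65 ≡ 58·217 ≡ 231 (mod 353)
Right side y^r · r^s mod p:
Squares mod 353: 58^1≡58, 58^2≡187, 58^4≡22, 58^8≡131, 58^16≡217, 58^32≡140, 58^64≡185, 58^128≡337
143 = 128 + 8 + 4 + 2 + 1, so 58^143 ≡ 337·131·22·187·58 ≡ 1 (mod 353)
Squares mod 353: 143^1≡143, 143^2≡328, 143^4≡272, 143^8≡207, 143^16≡136, 143^32≡140, 143^64≡185, 143^128≡337
189 = 128 + 32 + 16 + 8 + 4 + 1, so 143^189 ≡ 337·140·136·207·272·143 ≡ 105 (mod 353)
1·105 = 105 ≡ 105 (mod 353)
231 ≠ 105, so verification fails.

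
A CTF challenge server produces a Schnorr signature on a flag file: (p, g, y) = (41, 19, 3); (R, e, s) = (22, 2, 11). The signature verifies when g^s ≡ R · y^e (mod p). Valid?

g^s mod p:
Squares mod 41: 19^1≡19, 19^2≡33, 19^4≡23, 19^8≡37
11 = 8 + 2 + 1, so 19^11 ≡ 37·33·19 ≡ 34 (mod 41)
R · y^e mod p:
Squares mod 41: 3^1≡3, 3^2≡9
3^2 ≡ 9 (mod 41)
22·9 = 198 ≡ 34 (mod 41)
34 ≡ 34 (mod 41); signature holds.

yes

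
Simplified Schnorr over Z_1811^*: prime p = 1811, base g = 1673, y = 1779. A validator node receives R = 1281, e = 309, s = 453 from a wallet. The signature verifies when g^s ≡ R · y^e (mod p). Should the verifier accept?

accept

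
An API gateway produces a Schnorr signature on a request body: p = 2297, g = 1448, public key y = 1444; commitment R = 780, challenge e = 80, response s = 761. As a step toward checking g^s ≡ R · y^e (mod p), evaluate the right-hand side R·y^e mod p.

50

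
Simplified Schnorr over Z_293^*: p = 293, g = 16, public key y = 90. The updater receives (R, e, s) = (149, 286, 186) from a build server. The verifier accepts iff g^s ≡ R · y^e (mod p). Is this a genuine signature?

g^s mod p:
16^186 mod 293 = 24
R · y^e mod p:
90^286 mod 293 = 95
149·95 = 14155 ≡ 91 (mod 293)
24 ≠ 91; the check fails.

forged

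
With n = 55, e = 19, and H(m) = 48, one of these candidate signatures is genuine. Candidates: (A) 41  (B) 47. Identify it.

B

Candidate A: 41^2 = 1681 ≡ 31; 41^4 ≡ 31^2 = 961 ≡ 26; 41^8 ≡ 26^2 = 676 ≡ 16; 41^16 ≡ 16^2 = 256 ≡ 36; 19 = 16 + 2 + 1, so 41^19 ≡ 36·31·41 ≡ 51 (mod 55)
Candidate B: 47^2 = 2209 ≡ 9; 47^4 ≡ 9^2 = 81 ≡ 26; 47^8 ≡ 26^2 = 676 ≡ 16; 47^16 ≡ 16^2 = 256 ≡ 36; 19 = 16 + 2 + 1, so 47^19 ≡ 36·9·47 ≡ 48 (mod 55)
  → matches H(m) = 48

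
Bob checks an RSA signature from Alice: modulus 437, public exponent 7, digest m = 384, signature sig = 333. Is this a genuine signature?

Squares mod 437: sig^1≡333, sig^2≡328, sig^4≡82
7 = 4 + 2 + 1, so sig^7 ≡ 82·328·333 ≡ 53 (mod 437)
sig^7 mod 437 = 53, but m = 384.

forged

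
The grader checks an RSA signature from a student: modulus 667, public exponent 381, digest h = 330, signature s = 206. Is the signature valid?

invalid

s^2 ≡ 206^2 = 42436 ≡ 415
s^4 ≡ 415^2 = 172225 ≡ 139
s^8 ≡ 139^2 = 19321 ≡ 645
s^16 ≡ 645^2 = 416025 ≡ 484
s^32 ≡ 484^2 = 234256 ≡ 139
s^64 ≡ 139^2 = 19321 ≡ 645
s^128 ≡ 645^2 = 416025 ≡ 484
s^256 ≡ 484^2 = 234256 ≡ 139
381 = 256 + 64 + 32 + 16 + 8 + 4 + 1, so s^381 ≡ 139·645·139·484·645·139·206 ≡ 321 (mod 667)
s^381 mod 667 = 321, but h = 330.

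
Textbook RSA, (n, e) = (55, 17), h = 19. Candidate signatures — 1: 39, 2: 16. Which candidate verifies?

1

Candidate 1: 39^2 = 1521 ≡ 36; 39^4 ≡ 36^2 = 1296 ≡ 31; 39^8 ≡ 31^2 = 961 ≡ 26; 39^16 ≡ 26^2 = 676 ≡ 16; 17 = 16 + 1, so 39^17 ≡ 16·39 ≡ 19 (mod 55)
  → matches h = 19
Candidate 2: 16^2 = 256 ≡ 36; 16^4 ≡ 36^2 = 1296 ≡ 31; 16^8 ≡ 31^2 = 961 ≡ 26; 16^16 ≡ 26^2 = 676 ≡ 16; 17 = 16 + 1, so 16^17 ≡ 16·16 ≡ 36 (mod 55)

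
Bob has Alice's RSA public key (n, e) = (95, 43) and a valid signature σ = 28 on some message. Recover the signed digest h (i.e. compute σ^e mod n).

42

σ^43 mod 95 = 42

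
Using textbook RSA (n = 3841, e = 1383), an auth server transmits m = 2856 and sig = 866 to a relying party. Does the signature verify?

does not verify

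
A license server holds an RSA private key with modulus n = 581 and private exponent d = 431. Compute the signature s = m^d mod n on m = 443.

466

Squares mod 581: m^1≡443, m^2≡452, m^4≡373, m^8≡270, m^16≡275, m^32≡95, m^64≡310, m^128≡235, m^256≡30
431 = 256 + 128 + 32 + 8 + 4 + 2 + 1, so m^431 ≡ 30·235·95·270·373·452·443 ≡ 466 (mod 581)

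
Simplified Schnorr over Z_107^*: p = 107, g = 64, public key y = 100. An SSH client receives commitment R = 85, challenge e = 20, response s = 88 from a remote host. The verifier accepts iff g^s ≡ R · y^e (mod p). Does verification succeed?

fails

g^s mod p:
Squares mod 107: 64^1≡64, 64^2≡30, 64^4≡44, 64^8≡10, 64^16≡100, 64^32≡49, 64^64≡47
88 = 64 + 16 + 8, so 64^88 ≡ 47·100·10 ≡ 27 (mod 107)
R · y^e mod p:
Squares mod 107: 100^1≡100, 100^2≡49, 100^4≡47, 100^8≡69, 100^16≡53
20 = 16 + 4, so 100^20 ≡ 53·47 ≡ 30 (mod 107)
85·30 = 2550 ≡ 89 (mod 107)
27 ≠ 89; the check fails.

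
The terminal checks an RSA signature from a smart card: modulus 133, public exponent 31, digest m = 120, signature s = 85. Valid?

yes

Squares mod 133: s^1≡85, s^2≡43, s^4≡120, s^8≡36, s^16≡99
31 = 16 + 8 + 4 + 2 + 1, so s^31 ≡ 99·36·120·43·85 ≡ 120 (mod 133)
s^31 mod 133 = 120 matches m.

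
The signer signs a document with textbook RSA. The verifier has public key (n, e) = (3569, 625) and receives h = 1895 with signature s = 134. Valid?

Squares mod 3569: s^1≡134, s^2≡111, s^4≡1614, s^8≡3195, s^16≡685, s^32≡1686, s^64≡1672, s^128≡1057, s^256≡152, s^512≡1690
625 = 512 + 64 + 32 + 16 + 1, so s^625 ≡ 1690·1672·1686·685·134 ≡ 1895 (mod 3569)
Since 1895 equals the digest 1895, verification succeeds.

yes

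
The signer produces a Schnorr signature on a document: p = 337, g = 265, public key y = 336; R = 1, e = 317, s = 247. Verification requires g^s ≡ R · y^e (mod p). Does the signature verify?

g^s mod p:
265^2 = 70225 ≡ 129
265^4 ≡ 129^2 = 16641 ≡ 128
265^8 ≡ 128^2 = 16384 ≡ 208
265^16 ≡ 208^2 = 43264 ≡ 128
265^32 ≡ 128^2 = 16384 ≡ 208
265^64 ≡ 208^2 = 43264 ≡ 128
265^128 ≡ 128^2 = 16384 ≡ 208
247 = 128 + 64 + 32 + 16 + 4 + 2 + 1, so 265^247 ≡ 208·128·208·128·128·129·265 ≡ 72 (mod 337)
R · y^e mod p:
336^2 = 112896 ≡ 1
336^4 ≡ 1^2 = 1
336^8 ≡ 1^2 = 1
336^16 ≡ 1^2 = 1
336^32 ≡ 1^2 = 1
336^64 ≡ 1^2 = 1
336^128 ≡ 1^2 = 1
336^256 ≡ 1^2 = 1
317 = 256 + 32 + 16 + 8 + 4 + 1, so 336^317 ≡ 1·1·1·1·1·336 ≡ 336 (mod 337)
1·336 = 336 ≡ 336 (mod 337)
72 ≠ 336; the check fails.

does not verify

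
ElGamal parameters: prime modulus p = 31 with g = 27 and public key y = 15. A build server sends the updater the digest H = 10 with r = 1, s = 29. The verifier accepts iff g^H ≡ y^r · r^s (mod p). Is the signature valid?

invalid

Left side g^H mod p:
27^2 = 729 ≡ 16
27^4 ≡ 16^2 = 256 ≡ 8
27^8 ≡ 8^2 = 64 ≡ 2
10 = 8 + 2, so 27^10 ≡ 2·16 ≡ 1 (mod 31)
Right side y^r · r^s mod p:
15^1 mod 31 = 15
1^2 = 1
1^4 ≡ 1^2 = 1
1^8 ≡ 1^2 = 1
1^16 ≡ 1^2 = 1
29 = 16 + 8 + 4 + 1, so 1^29 ≡ 1·1·1·1 ≡ 1 (mod 31)
15·1 = 15 ≡ 15 (mod 31)
1 ≠ 15, so verification fails.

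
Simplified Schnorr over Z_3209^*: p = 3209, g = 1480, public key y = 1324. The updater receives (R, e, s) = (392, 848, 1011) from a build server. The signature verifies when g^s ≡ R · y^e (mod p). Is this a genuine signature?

forged

g^s mod p:
1480^2 = 2190400 ≡ 1862
1480^4 ≡ 1862^2 = 3467044 ≡ 1324
1480^8 ≡ 1324^2 = 1752976 ≡ 862
1480^16 ≡ 862^2 = 743044 ≡ 1765
1480^32 ≡ 1765^2 = 3115225 ≡ 2495
1480^64 ≡ 2495^2 = 6225025 ≡ 2774
1480^128 ≡ 2774^2 = 7695076 ≡ 3103
1480^256 ≡ 3103^2 = 9628609 ≡ 1609
1480^512 ≡ 1609^2 = 2588881 ≡ 2427
1011 = 512 + 256 + 128 + 64 + 32 + 16 + 2 + 1, so 1480^1011 ≡ 2427·1609·3103·2774·2495·1765·1862·1480 ≡ 973 (mod 3209)
R · y^e mod p:
1324^2 = 1752976 ≡ 862
1324^4 ≡ 862^2 = 743044 ≡ 1765
1324^8 ≡ 1765^2 = 3115225 ≡ 2495
1324^16 ≡ 2495^2 = 6225025 ≡ 2774
1324^32 ≡ 2774^2 = 7695076 ≡ 3103
1324^64 ≡ 3103^2 = 9628609 ≡ 1609
1324^128 ≡ 1609^2 = 2588881 ≡ 2427
1324^256 ≡ 2427^2 = 5890329 ≡ 1814
1324^512 ≡ 1814^2 = 3290596 ≡ 1371
848 = 512 + 256 + 64 + 16, so 1324^848 ≡ 1371·1814·1609·2774 ≡ 2920 (mod 3209)
392·2920 = 1144640 ≡ 2236 (mod 3209)
973 ≠ 2236; the check fails.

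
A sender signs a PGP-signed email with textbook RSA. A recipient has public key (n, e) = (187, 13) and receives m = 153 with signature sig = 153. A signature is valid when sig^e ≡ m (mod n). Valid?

sig^13 mod 187 = 153
Since 153 equals the digest 153, verification succeeds.

yes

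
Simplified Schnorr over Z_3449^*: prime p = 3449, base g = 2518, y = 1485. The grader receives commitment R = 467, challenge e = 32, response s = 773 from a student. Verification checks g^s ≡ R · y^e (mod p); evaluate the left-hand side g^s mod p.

404

2518^773 mod 3449 = 404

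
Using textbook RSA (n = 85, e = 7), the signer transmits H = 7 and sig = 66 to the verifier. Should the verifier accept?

sig^7 mod 85 = 76
sig^7 mod 85 = 76, but H = 7.

reject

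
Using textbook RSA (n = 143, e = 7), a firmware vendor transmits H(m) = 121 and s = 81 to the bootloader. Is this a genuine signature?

s^2 ≡ 81^2 = 6561 ≡ 126
s^4 ≡ 126^2 = 15876 ≡ 3
7 = 4 + 2 + 1, so s^7 ≡ 3·126·81 ≡ 16 (mod 143)
The recovered value 16 does not match the digest 121.

forged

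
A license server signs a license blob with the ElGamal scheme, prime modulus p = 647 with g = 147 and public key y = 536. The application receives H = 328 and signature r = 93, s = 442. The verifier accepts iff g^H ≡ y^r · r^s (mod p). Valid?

Left side g^H mod p:
Squares mod 647: 147^1≡147, 147^2≡258, 147^4≡570, 147^8≡106, 147^16≡237, 147^32≡527, 147^64≡166, 147^128≡382, 147^256≡349
328 = 256 + 64 + 8, so 147^328 ≡ 349·166·106 ≡ 327 (mod 647)
Right side y^r · r^s mod p:
Squares mod 647: 536^1≡536, 536^2≡28, 536^4≡137, 536^8≡6, 536^16≡36, 536^32≡2, 536^64≡4
93 = 64 + 16 + 8 + 4 + 1, so 536^93 ≡ 4·36·6·137·536 ≡ 428 (mod 647)
Squares mod 647: 93^1≡93, 93^2≡238, 93^4≡355, 93^8≡507, 93^16≡190, 93^32≡515, 93^64≡602, 93^128≡84, 93^256≡586
442 = 256 + 128 + 32 + 16 + 8 + 2, so 93^442 ≡ 586·84·515·190·507·238 ≡ 96 (mod 647)
428·96 = 41088 ≡ 327 (mod 647)
327 ≡ 327 (mod 647), so the signature is genuine.

yes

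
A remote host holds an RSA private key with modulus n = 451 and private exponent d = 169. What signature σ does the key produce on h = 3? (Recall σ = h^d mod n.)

290

h^2 ≡ 3^2 = 9
h^4 ≡ 9^2 = 81
h^8 ≡ 81^2 = 6561 ≡ 247
h^16 ≡ 247^2 = 61009 ≡ 124
h^32 ≡ 124^2 = 15376 ≡ 42
h^64 ≡ 42^2 = 1764 ≡ 411
h^128 ≡ 411^2 = 168921 ≡ 247
169 = 128 + 32 + 8 + 1, so h^169 ≡ 247·42·247·3 ≡ 290 (mod 451)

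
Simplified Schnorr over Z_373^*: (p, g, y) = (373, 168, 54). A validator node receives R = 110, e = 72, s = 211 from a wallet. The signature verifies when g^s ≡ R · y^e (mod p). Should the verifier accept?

reject

g^s mod p:
Squares mod 373: 168^1≡168, 168^2≡249, 168^4≡83, 168^8≡175, 168^16≡39, 168^32≡29, 168^64≡95, 168^128≡73
211 = 128 + 64 + 16 + 2 + 1, so 168^211 ≡ 73·95·39·249·168 ≡ 2 (mod 373)
R · y^e mod p:
Squares mod 373: 54^1≡54, 54^2≡305, 54^4≡148, 54^8≡270, 54^16≡165, 54^32≡369, 54^64≡16
72 = 64 + 8, so 54^72 ≡ 16·270 ≡ 217 (mod 373)
110·217 = 23870 ≡ 371 (mod 373)
2 ≠ 371; the check fails.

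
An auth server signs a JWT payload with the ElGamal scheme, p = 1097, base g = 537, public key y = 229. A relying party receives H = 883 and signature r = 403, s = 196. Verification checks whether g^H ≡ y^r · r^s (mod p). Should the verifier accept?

reject

Left side g^H mod p:
537^883 mod 1097 = 484
Right side y^r · r^s mod p:
229^403 mod 1097 = 561
403^196 mod 1097 = 474
561·474 = 265914 ≡ 440 (mod 1097)
484 ≠ 440, so verification fails.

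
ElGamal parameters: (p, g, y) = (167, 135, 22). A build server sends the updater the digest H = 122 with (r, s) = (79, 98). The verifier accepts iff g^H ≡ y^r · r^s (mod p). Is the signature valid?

invalid

Left side g^H mod p:
135^2 = 18225 ≡ 22
135^4 ≡ 22^2 = 484 ≡ 150
135^8 ≡ 150^2 = 22500 ≡ 122
135^16 ≡ 122^2 = 14884 ≡ 21
135^32 ≡ 21^2 = 441 ≡ 107
135^64 ≡ 107^2 = 11449 ≡ 93
122 = 64 + 32 + 16 + 8 + 2, so 135^122 ≡ 93·107·21·122·22 ≡ 147 (mod 167)
Right side y^r · r^s mod p:
22^2 = 484 ≡ 150
22^4 ≡ 150^2 = 22500 ≡ 122
22^8 ≡ 122^2 = 14884 ≡ 21
22^16 ≡ 21^2 = 441 ≡ 107
22^32 ≡ 107^2 = 11449 ≡ 93
22^64 ≡ 93^2 = 8649 ≡ 132
79 = 64 + 8 + 4 + 2 + 1, so 22^79 ≡ 132·21·122·150·22 ≡ 141 (mod 167)
79^2 = 6241 ≡ 62
79^4 ≡ 62^2 = 3844 ≡ 3
79^8 ≡ 3^2 = 9
79^16 ≡ 9^2 = 81
79^32 ≡ 81^2 = 6561 ≡ 48
79^64 ≡ 48^2 = 2304 ≡ 133
98 = 64 + 32 + 2, so 79^98 ≡ 133·48·62 ≡ 18 (mod 167)
141·18 = 2538 ≡ 33 (mod 167)
147 ≠ 33, so verification fails.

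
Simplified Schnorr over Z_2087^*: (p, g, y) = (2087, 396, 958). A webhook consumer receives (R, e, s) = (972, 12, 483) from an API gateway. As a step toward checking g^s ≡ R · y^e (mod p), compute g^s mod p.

Squares mod 2087: 396^1≡396, 396^2≡291, 396^4≡1201, 396^8≡284, 396^16≡1350, 396^32≡549, 396^64≡873, 396^128≡374, 396^256≡47
483 = 256 + 128 + 64 + 32 + 2 + 1, so 396^483 ≡ 47·374·873·549·291·396 ≡ 564 (mod 2087)

564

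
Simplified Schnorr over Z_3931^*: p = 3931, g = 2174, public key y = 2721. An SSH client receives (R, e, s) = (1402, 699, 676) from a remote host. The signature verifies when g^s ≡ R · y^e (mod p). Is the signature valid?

invalid

g^s mod p:
Squares mod 3931: 2174^1≡2174, 2174^2≡1214, 2174^4≡3602, 2174^8≡2104, 2174^16≡510, 2174^32≡654, 2174^64≡3168, 2174^128≡381, 2174^256≡3645, 2174^512≡3176
676 = 512 + 128 + 32 + 4, so 2174^676 ≡ 3176·381·654·3602 ≡ 385 (mod 3931)
R · y^e mod p:
Squares mod 3931: 2721^1≡2721, 2721^2≡1768, 2721^4≡679, 2721^8≡1114, 2721^16≡2731, 2721^32≡1254, 2721^64≡116, 2721^128≡1663, 2721^256≡2076, 2721^512≡1400
699 = 512 + 128 + 32 + 16 + 8 + 2 + 1, so 2721^699 ≡ 1400·1663·1254·2731·1114·1768·2721 ≡ 384 (mod 3931)
1402·384 = 538368 ≡ 3752 (mod 3931)
385 ≠ 3752; the check fails.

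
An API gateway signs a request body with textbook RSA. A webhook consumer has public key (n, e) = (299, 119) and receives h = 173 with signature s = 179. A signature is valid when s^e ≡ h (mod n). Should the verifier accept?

s^2 ≡ 179^2 = 32041 ≡ 48
s^4 ≡ 48^2 = 2304 ≡ 211
s^8 ≡ 211^2 = 44521 ≡ 269
s^16 ≡ 269^2 = 72361 ≡ 3
s^32 ≡ 3^2 = 9
s^64 ≡ 9^2 = 81
119 = 64 + 32 + 16 + 4 + 2 + 1, so s^119 ≡ 81·9·3·211·48·179 ≡ 173 (mod 299)
s^119 mod 299 = 173 matches h.

accept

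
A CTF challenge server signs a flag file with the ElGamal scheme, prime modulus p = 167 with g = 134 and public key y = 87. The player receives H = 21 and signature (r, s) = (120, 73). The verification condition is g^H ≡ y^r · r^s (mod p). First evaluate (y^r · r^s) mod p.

111

87^2 = 7569 ≡ 54
87^4 ≡ 54^2 = 2916 ≡ 77
87^8 ≡ 77^2 = 5929 ≡ 84
87^16 ≡ 84^2 = 7056 ≡ 42
87^32 ≡ 42^2 = 1764 ≡ 94
87^64 ≡ 94^2 = 8836 ≡ 152
120 = 64 + 32 + 16 + 8, so 87^120 ≡ 152·94·42·84 ≡ 116 (mod 167)
120^2 = 14400 ≡ 38
120^4 ≡ 38^2 = 1444 ≡ 108
120^8 ≡ 108^2 = 11664 ≡ 141
120^16 ≡ 141^2 = 19881 ≡ 8
120^32 ≡ 8^2 = 64
120^64 ≡ 64^2 = 4096 ≡ 88
73 = 64 + 8 + 1, so 120^73 ≡ 88·141·120 ≡ 155 (mod 167)
y^r · r^s ≡ 116·155 = 17980 ≡ 111 (mod 167)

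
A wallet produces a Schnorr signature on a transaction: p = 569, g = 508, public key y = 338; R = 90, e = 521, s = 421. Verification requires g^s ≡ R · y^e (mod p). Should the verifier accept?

accept

g^s mod p:
508^2 = 258064 ≡ 307
508^4 ≡ 307^2 = 94249 ≡ 364
508^8 ≡ 364^2 = 132496 ≡ 488
508^16 ≡ 488^2 = 238144 ≡ 302
508^32 ≡ 302^2 = 91204 ≡ 164
508^64 ≡ 164^2 = 26896 ≡ 153
508^128 ≡ 153^2 = 23409 ≡ 80
508^256 ≡ 80^2 = 6400 ≡ 141
421 = 256 + 128 + 32 + 4 + 1, so 508^421 ≡ 141·80·164·364·508 ≡ 394 (mod 569)
R · y^e mod p:
338^2 = 114244 ≡ 444
338^4 ≡ 444^2 = 197136 ≡ 262
338^8 ≡ 262^2 = 68644 ≡ 364
338^16 ≡ 364^2 = 132496 ≡ 488
338^32 ≡ 488^2 = 238144 ≡ 302
338^64 ≡ 302^2 = 91204 ≡ 164
338^128 ≡ 164^2 = 26896 ≡ 153
338^256 ≡ 153^2 = 23409 ≡ 80
338^512 ≡ 80^2 = 6400 ≡ 141
521 = 512 + 8 + 1, so 338^521 ≡ 141·364·338 ≡ 409 (mod 569)
90·409 = 36810 ≡ 394 (mod 569)
394 ≡ 394 (mod 569); signature holds.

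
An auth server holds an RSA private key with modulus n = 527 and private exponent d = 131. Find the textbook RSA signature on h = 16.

h^2 ≡ 16^2 = 256
h^4 ≡ 256^2 = 65536 ≡ 188
h^8 ≡ 188^2 = 35344 ≡ 35
h^16 ≡ 35^2 = 1225 ≡ 171
h^32 ≡ 171^2 = 29241 ≡ 256
h^64 ≡ 256^2 = 65536 ≡ 188
h^128 ≡ 188^2 = 35344 ≡ 35
131 = 128 + 2 + 1, so h^131 ≡ 35·256·16 ≡ 16 (mod 527)

16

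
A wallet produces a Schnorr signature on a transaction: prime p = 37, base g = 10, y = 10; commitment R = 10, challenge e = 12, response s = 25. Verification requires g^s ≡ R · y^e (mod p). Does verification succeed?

g^s mod p:
10^2 = 100 ≡ 26
10^4 ≡ 26^2 = 676 ≡ 10
10^8 ≡ 10^2 = 100 ≡ 26
10^16 ≡ 26^2 = 676 ≡ 10
25 = 16 + 8 + 1, so 10^25 ≡ 10·26·10 ≡ 10 (mod 37)
R · y^e mod p:
10^2 = 100 ≡ 26
10^4 ≡ 26^2 = 676 ≡ 10
10^8 ≡ 10^2 = 100 ≡ 26
12 = 8 + 4, so 10^12 ≡ 26·10 ≡ 1 (mod 37)
10·1 = 10 ≡ 10 (mod 37)
10 ≡ 10 (mod 37); signature holds.

passes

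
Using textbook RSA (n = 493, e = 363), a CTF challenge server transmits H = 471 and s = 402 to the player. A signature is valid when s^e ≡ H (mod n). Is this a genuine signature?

genuine

Squares mod 493: s^1≡402, s^2≡393, s^4≡140, s^8≡373, s^16≡103, s^32≡256, s^64≡460, s^128≡103, s^256≡256
363 = 256 + 64 + 32 + 8 + 2 + 1, so s^363 ≡ 256·460·256·373·393·402 ≡ 471 (mod 493)
Since 471 equals the digest 471, verification succeeds.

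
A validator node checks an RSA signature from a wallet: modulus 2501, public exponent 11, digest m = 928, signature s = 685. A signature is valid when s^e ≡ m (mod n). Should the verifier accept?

Squares mod 2501: s^1≡685, s^2≡1538, s^4≡1999, s^8≡1904
11 = 8 + 2 + 1, so s^11 ≡ 1904·1538·685 ≡ 1573 (mod 2501)
s^11 mod 2501 = 1573, but m = 928.

reject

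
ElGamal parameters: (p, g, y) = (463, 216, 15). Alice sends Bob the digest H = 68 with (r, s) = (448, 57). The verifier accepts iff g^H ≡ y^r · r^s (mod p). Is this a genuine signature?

forged

Left side g^H mod p:
Squares mod 463: 216^1≡216, 216^2≡356, 216^4≡337, 216^8≡134, 216^16≡362, 216^32≡15, 216^64≡225
68 = 64 + 4, so 216^68 ≡ 225·337 ≡ 356 (mod 463)
Right side y^r · r^s mod p:
Squares mod 463: 15^1≡15, 15^2≡225, 15^4≡158, 15^8≡425, 15^16≡55, 15^32≡247, 15^64≡356, 15^128≡337, 15^256≡134
448 = 256 + 128 + 64, so 15^448 ≡ 134·337·356 ≡ 425 (mod 463)
Squares mod 463: 448^1≡448, 448^2≡225, 448^4≡158, 448^8≡425, 448^16≡55, 448^32≡247
57 = 32 + 16 + 8 + 1, so 448^57 ≡ 247·55·425·448 ≡ 238 (mod 463)
425·238 = 101150 ≡ 216 (mod 463)
356 ≠ 216, so verification fails.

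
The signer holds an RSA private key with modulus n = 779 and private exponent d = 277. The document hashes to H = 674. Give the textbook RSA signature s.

H^2 ≡ 674^2 = 454276 ≡ 119
H^4 ≡ 119^2 = 14161 ≡ 139
H^8 ≡ 139^2 = 19321 ≡ 625
H^16 ≡ 625^2 = 390625 ≡ 346
H^32 ≡ 346^2 = 119716 ≡ 529
H^64 ≡ 529^2 = 279841 ≡ 180
H^128 ≡ 180^2 = 32400 ≡ 461
H^256 ≡ 461^2 = 212521 ≡ 633
277 = 256 + 16 + 4 + 1, so H^277 ≡ 633·346·139·674 ≡ 365 (mod 779)

365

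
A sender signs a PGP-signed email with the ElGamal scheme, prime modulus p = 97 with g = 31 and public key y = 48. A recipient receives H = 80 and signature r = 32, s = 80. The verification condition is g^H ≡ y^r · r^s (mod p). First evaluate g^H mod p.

31^2 = 961 ≡ 88
31^4 ≡ 88^2 = 7744 ≡ 81
31^8 ≡ 81^2 = 6561 ≡ 62
31^16 ≡ 62^2 = 3844 ≡ 61
31^32 ≡ 61^2 = 3721 ≡ 35
31^64 ≡ 35^2 = 1225 ≡ 61
80 = 64 + 16, so 31^80 ≡ 61·61 ≡ 35 (mod 97)

35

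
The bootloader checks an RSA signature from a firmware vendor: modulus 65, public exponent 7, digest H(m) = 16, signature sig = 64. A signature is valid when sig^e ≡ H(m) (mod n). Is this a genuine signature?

sig^2 ≡ 64^2 = 4096 ≡ 1
sig^4 ≡ 1^2 = 1
7 = 4 + 2 + 1, so sig^7 ≡ 1·1·64 ≡ 64 (mod 65)
sig^7 mod 65 = 64, but H(m) = 16.

forged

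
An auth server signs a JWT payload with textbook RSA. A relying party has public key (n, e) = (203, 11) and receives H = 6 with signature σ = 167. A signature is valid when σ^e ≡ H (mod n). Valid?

yes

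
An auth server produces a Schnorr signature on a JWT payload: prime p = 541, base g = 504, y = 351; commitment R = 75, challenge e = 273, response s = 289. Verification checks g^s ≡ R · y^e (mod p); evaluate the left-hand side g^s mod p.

2

504^289 mod 541 = 2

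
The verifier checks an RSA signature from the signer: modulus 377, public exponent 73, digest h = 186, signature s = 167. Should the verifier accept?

reject

Squares mod 377: s^1≡167, s^2≡368, s^4≡81, s^8≡152, s^16≡107, s^32≡139, s^64≡94
73 = 64 + 8 + 1, so s^73 ≡ 94·152·167 ≡ 63 (mod 377)
The recovered value 63 does not match the digest 186.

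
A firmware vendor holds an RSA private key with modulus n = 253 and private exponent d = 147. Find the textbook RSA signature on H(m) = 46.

161

Squares mod 253: (H(m))^1≡46, (H(m))^2≡92, (H(m))^4≡115, (H(m))^8≡69, (H(m))^16≡207, (H(m))^32≡92, (H(m))^64≡115, (H(m))^128≡69
147 = 128 + 16 + 2 + 1, so (H(m))^147 ≡ 69·207·92·46 ≡ 161 (mod 253)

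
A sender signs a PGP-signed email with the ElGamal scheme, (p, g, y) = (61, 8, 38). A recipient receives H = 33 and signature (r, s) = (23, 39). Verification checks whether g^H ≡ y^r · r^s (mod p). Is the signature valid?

invalid

Left side g^H mod p:
8^2 = 64 ≡ 3
8^4 ≡ 3^2 = 9
8^8 ≡ 9^2 = 81 ≡ 20
8^16 ≡ 20^2 = 400 ≡ 34
8^32 ≡ 34^2 = 1156 ≡ 58
33 = 32 + 1, so 8^33 ≡ 58·8 ≡ 37 (mod 61)
Right side y^r · r^s mod p:
38^2 = 1444 ≡ 41
38^4 ≡ 41^2 = 1681 ≡ 34
38^8 ≡ 34^2 = 1156 ≡ 58
38^16 ≡ 58^2 = 3364 ≡ 9
23 = 16 + 4 + 2 + 1, so 38^23 ≡ 9·34·41·38 ≡ 33 (mod 61)
23^2 = 529 ≡ 41
23^4 ≡ 41^2 = 1681 ≡ 34
23^8 ≡ 34^2 = 1156 ≡ 58
23^16 ≡ 58^2 = 3364 ≡ 9
23^32 ≡ 9^2 = 81 ≡ 20
39 = 32 + 4 + 2 + 1, so 23^39 ≡ 20·34·41·23 ≡ 8 (mod 61)
33·8 = 264 ≡ 20 (mod 61)
37 ≠ 20, so verification fails.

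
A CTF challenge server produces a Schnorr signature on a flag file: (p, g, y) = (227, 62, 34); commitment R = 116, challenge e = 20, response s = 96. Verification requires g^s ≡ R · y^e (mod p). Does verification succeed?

fails

g^s mod p:
62^2 = 3844 ≡ 212
62^4 ≡ 212^2 = 44944 ≡ 225
62^8 ≡ 225^2 = 50625 ≡ 4
62^16 ≡ 4^2 = 16
62^32 ≡ 16^2 = 256 ≡ 29
62^64 ≡ 29^2 = 841 ≡ 160
96 = 64 + 32, so 62^96 ≡ 160·29 ≡ 100 (mod 227)
R · y^e mod p:
34^2 = 1156 ≡ 21
34^4 ≡ 21^2 = 441 ≡ 214
34^8 ≡ 214^2 = 45796 ≡ 169
34^16 ≡ 169^2 = 28561 ≡ 186
20 = 16 + 4, so 34^20 ≡ 186·214 ≡ 79 (mod 227)
116·79 = 9164 ≡ 84 (mod 227)
100 ≠ 84; the check fails.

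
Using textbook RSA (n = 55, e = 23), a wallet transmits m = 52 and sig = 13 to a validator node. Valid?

sig^2 ≡ 13^2 = 169 ≡ 4
sig^4 ≡ 4^2 = 16
sig^8 ≡ 16^2 = 256 ≡ 36
sig^16 ≡ 36^2 = 1296 ≡ 31
23 = 16 + 4 + 2 + 1, so sig^23 ≡ 31·16·4·13 ≡ 52 (mod 55)
sig^23 mod 55 = 52 matches m.

yes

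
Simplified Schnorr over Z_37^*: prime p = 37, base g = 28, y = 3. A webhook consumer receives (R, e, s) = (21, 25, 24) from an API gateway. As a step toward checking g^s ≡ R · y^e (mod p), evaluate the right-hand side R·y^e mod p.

3^2 = 9
3^4 ≡ 9^2 = 81 ≡ 7
3^8 ≡ 7^2 = 49 ≡ 12
3^16 ≡ 12^2 = 144 ≡ 33
25 = 16 + 8 + 1, so 3^25 ≡ 33·12·3 ≡ 4 (mod 37)
R · y^e ≡ 21·4 = 84 ≡ 10 (mod 37)

10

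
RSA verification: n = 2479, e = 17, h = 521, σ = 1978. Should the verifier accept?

reject

σ^2 ≡ 1978^2 = 3912484 ≡ 622
σ^4 ≡ 622^2 = 386884 ≡ 160
σ^8 ≡ 160^2 = 25600 ≡ 810
σ^16 ≡ 810^2 = 656100 ≡ 1644
17 = 16 + 1, so σ^17 ≡ 1644·1978 ≡ 1863 (mod 2479)
The recovered value 1863 does not match the digest 521.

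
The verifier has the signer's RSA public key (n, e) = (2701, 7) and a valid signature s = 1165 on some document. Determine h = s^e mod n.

1974

s^7 mod 2701 = 1974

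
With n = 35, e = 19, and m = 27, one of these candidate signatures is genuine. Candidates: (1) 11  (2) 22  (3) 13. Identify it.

3

Candidate 1: Squares mod 35: 11^1≡11, 11^2≡16, 11^4≡11, 11^8≡16, 11^16≡11; 19 = 16 + 2 + 1, so 11^19 ≡ 11·16·11 ≡ 11 (mod 35)
Candidate 2: Squares mod 35: 22^1≡22, 22^2≡29, 22^4≡1, 22^8≡1, 22^16≡1; 19 = 16 + 2 + 1, so 22^19 ≡ 1·29·22 ≡ 8 (mod 35)
Candidate 3: Squares mod 35: 13^1≡13, 13^2≡29, 13^4≡1, 13^8≡1, 13^16≡1; 19 = 16 + 2 + 1, so 13^19 ≡ 1·29·13 ≡ 27 (mod 35)
  → matches m = 27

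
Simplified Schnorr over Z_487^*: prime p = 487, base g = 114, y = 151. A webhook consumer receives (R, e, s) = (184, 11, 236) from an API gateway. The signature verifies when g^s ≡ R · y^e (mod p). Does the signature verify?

g^s mod p:
114^2 = 12996 ≡ 334
114^4 ≡ 334^2 = 111556 ≡ 33
114^8 ≡ 33^2 = 1089 ≡ 115
114^16 ≡ 115^2 = 13225 ≡ 76
114^32 ≡ 76^2 = 5776 ≡ 419
114^64 ≡ 419^2 = 175561 ≡ 241
114^128 ≡ 241^2 = 58081 ≡ 128
236 = 128 + 64 + 32 + 8 + 4, so 114^236 ≡ 128·241·419·115·33 ≡ 71 (mod 487)
R · y^e mod p:
151^2 = 22801 ≡ 399
151^4 ≡ 399^2 = 159201 ≡ 439
151^8 ≡ 439^2 = 192721 ≡ 356
11 = 8 + 2 + 1, so 151^11 ≡ 356·399·151 ≡ 190 (mod 487)
184·190 = 34960 ≡ 383 (mod 487)
71 ≠ 383; the check fails.

does not verify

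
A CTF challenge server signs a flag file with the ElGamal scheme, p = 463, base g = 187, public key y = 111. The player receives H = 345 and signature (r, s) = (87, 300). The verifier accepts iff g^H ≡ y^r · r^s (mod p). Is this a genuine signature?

forged

Left side g^H mod p:
Squares mod 463: 187^1≡187, 187^2≡244, 187^4≡272, 187^8≡367, 187^16≡419, 187^32≡84, 187^64≡111, 187^128≡283, 187^256≡453
345 = 256 + 64 + 16 + 8 + 1, so 187^345 ≡ 453·111·419·367·187 ≡ 12 (mod 463)
Right side y^r · r^s mod p:
Squares mod 463: 111^1≡111, 111^2≡283, 111^4≡453, 111^8≡100, 111^16≡277, 111^32≡334, 111^64≡436
87 = 64 + 16 + 4 + 2 + 1, so 111^87 ≡ 436·277·453·283·111 ≡ 57 (mod 463)
Squares mod 463: 87^1≡87, 87^2≡161, 87^4≡456, 87^8≡49, 87^16≡86, 87^32≡451, 87^64≡144, 87^128≡364, 87^256≡78
300 = 256 + 32 + 8 + 4, so 87^300 ≡ 78·451·49·456 ≡ 189 (mod 463)
57·189 = 10773 ≡ 124 (mod 463)
12 ≠ 124, so verification fails.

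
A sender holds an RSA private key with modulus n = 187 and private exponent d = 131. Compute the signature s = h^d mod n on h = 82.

h^131 mod 187 = 126

126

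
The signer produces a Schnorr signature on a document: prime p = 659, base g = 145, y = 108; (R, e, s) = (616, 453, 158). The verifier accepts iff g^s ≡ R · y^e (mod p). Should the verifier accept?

accept

g^s mod p:
145^2 = 21025 ≡ 596
145^4 ≡ 596^2 = 355216 ≡ 15
145^8 ≡ 15^2 = 225
145^16 ≡ 225^2 = 50625 ≡ 541
145^32 ≡ 541^2 = 292681 ≡ 85
145^64 ≡ 85^2 = 7225 ≡ 635
145^128 ≡ 635^2 = 403225 ≡ 576
158 = 128 + 16 + 8 + 4 + 2, so 145^158 ≡ 576·541·225·15·596 ≡ 635 (mod 659)
R · y^e mod p:
108^2 = 11664 ≡ 461
108^4 ≡ 461^2 = 212521 ≡ 323
108^8 ≡ 323^2 = 104329 ≡ 207
108^16 ≡ 207^2 = 42849 ≡ 14
108^32 ≡ 14^2 = 196
108^64 ≡ 196^2 = 38416 ≡ 194
108^128 ≡ 194^2 = 37636 ≡ 73
108^256 ≡ 73^2 = 5329 ≡ 57
453 = 256 + 128 + 64 + 4 + 1, so 108^453 ≡ 57·73·194·323·108 ≡ 445 (mod 659)
616·445 = 274120 ≡ 635 (mod 659)
635 ≡ 635 (mod 659); signature holds.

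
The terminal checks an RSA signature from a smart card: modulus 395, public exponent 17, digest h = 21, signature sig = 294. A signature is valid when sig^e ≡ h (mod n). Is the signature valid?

sig^2 ≡ 294^2 = 86436 ≡ 326
sig^4 ≡ 326^2 = 106276 ≡ 21
sig^8 ≡ 21^2 = 441 ≡ 46
sig^16 ≡ 46^2 = 2116 ≡ 141
17 = 16 + 1, so sig^17 ≡ 141·294 ≡ 374 (mod 395)
sig^17 mod 395 = 374, but h = 21.

invalid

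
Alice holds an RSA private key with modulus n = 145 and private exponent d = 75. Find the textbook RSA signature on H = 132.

23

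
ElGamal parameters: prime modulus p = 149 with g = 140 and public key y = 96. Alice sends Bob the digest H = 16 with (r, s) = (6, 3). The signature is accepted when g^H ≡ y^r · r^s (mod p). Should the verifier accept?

Left side g^H mod p:
140^2 = 19600 ≡ 81
140^4 ≡ 81^2 = 6561 ≡ 5
140^8 ≡ 5^2 = 25
140^16 ≡ 25^2 = 625 ≡ 29
Right side y^r · r^s mod p:
96^2 = 9216 ≡ 127
96^4 ≡ 127^2 = 16129 ≡ 37
6 = 4 + 2, so 96^6 ≡ 37·127 ≡ 80 (mod 149)
6^2 = 36
3 = 2 + 1, so 6^3 ≡ 36·6 ≡ 67 (mod 149)
80·67 = 5360 ≡ 145 (mod 149)
29 ≠ 145, so verification fails.

reject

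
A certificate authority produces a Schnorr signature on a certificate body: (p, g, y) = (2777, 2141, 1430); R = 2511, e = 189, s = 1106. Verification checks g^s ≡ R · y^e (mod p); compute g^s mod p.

Squares mod 2777: 2141^1≡2141, 2141^2≡1831, 2141^4≡722, 2141^8≡1985, 2141^16≡2439, 2141^32≡387, 2141^64≡2588, 2141^128≡2397, 2141^256≡2773, 2141^512≡16, 2141^1024≡256
1106 = 1024 + 64 + 16 + 2, so 2141^1106 ≡ 256·2588·2439·1831 ≡ 1984 (mod 2777)

1984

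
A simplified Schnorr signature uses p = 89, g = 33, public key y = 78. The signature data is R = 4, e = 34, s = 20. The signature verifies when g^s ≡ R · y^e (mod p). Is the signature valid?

g^s mod p:
Squares mod 89: 33^1≡33, 33^2≡21, 33^4≡85, 33^8≡16, 33^16≡78
20 = 16 + 4, so 33^20 ≡ 78·85 ≡ 44 (mod 89)
R · y^e mod p:
Squares mod 89: 78^1≡78, 78^2≡32, 78^4≡45, 78^8≡67, 78^16≡39, 78^32≡8
34 = 32 + 2, so 78^34 ≡ 8·32 ≡ 78 (mod 89)
4·78 = 312 ≡ 45 (mod 89)
44 ≠ 45; the check fails.

invalid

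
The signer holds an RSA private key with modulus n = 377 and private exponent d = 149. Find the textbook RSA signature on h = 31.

h^2 ≡ 31^2 = 961 ≡ 207
h^4 ≡ 207^2 = 42849 ≡ 248
h^8 ≡ 248^2 = 61504 ≡ 53
h^16 ≡ 53^2 = 2809 ≡ 170
h^32 ≡ 170^2 = 28900 ≡ 248
h^64 ≡ 248^2 = 61504 ≡ 53
h^128 ≡ 53^2 = 2809 ≡ 170
149 = 128 + 16 + 4 + 1, so h^149 ≡ 170·170·248·31 ≡ 135 (mod 377)

135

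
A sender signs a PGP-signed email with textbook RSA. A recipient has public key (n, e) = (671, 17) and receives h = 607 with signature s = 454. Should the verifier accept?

reject

s^17 mod 671 = 64
The recovered value 64 does not match the digest 607.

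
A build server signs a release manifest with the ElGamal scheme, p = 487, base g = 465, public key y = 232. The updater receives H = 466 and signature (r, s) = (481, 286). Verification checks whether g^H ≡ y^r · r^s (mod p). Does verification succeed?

passes

Left side g^H mod p:
465^2 = 216225 ≡ 484
465^4 ≡ 484^2 = 234256 ≡ 9
465^8 ≡ 9^2 = 81
465^16 ≡ 81^2 = 6561 ≡ 230
465^32 ≡ 230^2 = 52900 ≡ 304
465^64 ≡ 304^2 = 92416 ≡ 373
465^128 ≡ 373^2 = 139129 ≡ 334
465^256 ≡ 334^2 = 111556 ≡ 33
466 = 256 + 128 + 64 + 16 + 2, so 465^466 ≡ 33·334·373·230·484 ≡ 4 (mod 487)
Right side y^r · r^s mod p:
232^2 = 53824 ≡ 254
232^4 ≡ 254^2 = 64516 ≡ 232
232^8 ≡ 232^2 = 53824 ≡ 254
232^16 ≡ 254^2 = 64516 ≡ 232
232^32 ≡ 232^2 = 53824 ≡ 254
232^64 ≡ 254^2 = 64516 ≡ 232
232^128 ≡ 232^2 = 53824 ≡ 254
232^256 ≡ 254^2 = 64516 ≡ 232
481 = 256 + 128 + 64 + 32 + 1, so 232^481 ≡ 232·254·232·254·232 ≡ 232 (mod 487)
481^2 = 231361 ≡ 36
481^4 ≡ 36^2 = 1296 ≡ 322
481^8 ≡ 322^2 = 103684 ≡ 440
481^16 ≡ 440^2 = 193600 ≡ 261
481^32 ≡ 261^2 = 68121 ≡ 428
481^64 ≡ 428^2 = 183184 ≡ 72
481^128 ≡ 72^2 = 5184 ≡ 314
481^256 ≡ 314^2 = 98596 ≡ 222
286 = 256 + 16 + 8 + 4 + 2, so 481^286 ≡ 222·261·440·322·36 ≡ 42 (mod 487)
232·42 = 9744 ≡ 4 (mod 487)
4 ≡ 4 (mod 487), so the signature is genuine.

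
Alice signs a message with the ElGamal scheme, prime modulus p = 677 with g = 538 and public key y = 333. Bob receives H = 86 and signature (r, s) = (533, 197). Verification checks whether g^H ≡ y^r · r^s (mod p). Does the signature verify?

Left side g^H mod p:
538^2 = 289444 ≡ 365
538^4 ≡ 365^2 = 133225 ≡ 533
538^8 ≡ 533^2 = 284089 ≡ 426
538^16 ≡ 426^2 = 181476 ≡ 40
538^32 ≡ 40^2 = 1600 ≡ 246
538^64 ≡ 246^2 = 60516 ≡ 263
86 = 64 + 16 + 4 + 2, so 538^86 ≡ 263·40·533·365 ≡ 426 (mod 677)
Right side y^r · r^s mod p:
333^2 = 110889 ≡ 538
333^4 ≡ 538^2 = 289444 ≡ 365
333^8 ≡ 365^2 = 133225 ≡ 533
333^16 ≡ 533^2 = 284089 ≡ 426
333^32 ≡ 426^2 = 181476 ≡ 40
333^64 ≡ 40^2 = 1600 ≡ 246
333^128 ≡ 246^2 = 60516 ≡ 263
333^256 ≡ 263^2 = 69169 ≡ 115
333^512 ≡ 115^2 = 13225 ≡ 362
533 = 512 + 16 + 4 + 1, so 333^533 ≡ 362·426·365·333 ≡ 1 (mod 677)
533^2 = 284089 ≡ 426
533^4 ≡ 426^2 = 181476 ≡ 40
533^8 ≡ 40^2 = 1600 ≡ 246
533^16 ≡ 246^2 = 60516 ≡ 263
533^32 ≡ 263^2 = 69169 ≡ 115
533^64 ≡ 115^2 = 13225 ≡ 362
533^128 ≡ 362^2 = 131044 ≡ 383
197 = 128 + 64 + 4 + 1, so 533^197 ≡ 383·362·40·533 ≡ 426 (mod 677)
1·426 = 426 ≡ 426 (mod 677)
426 ≡ 426 (mod 677), so the signature is genuine.

verifies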